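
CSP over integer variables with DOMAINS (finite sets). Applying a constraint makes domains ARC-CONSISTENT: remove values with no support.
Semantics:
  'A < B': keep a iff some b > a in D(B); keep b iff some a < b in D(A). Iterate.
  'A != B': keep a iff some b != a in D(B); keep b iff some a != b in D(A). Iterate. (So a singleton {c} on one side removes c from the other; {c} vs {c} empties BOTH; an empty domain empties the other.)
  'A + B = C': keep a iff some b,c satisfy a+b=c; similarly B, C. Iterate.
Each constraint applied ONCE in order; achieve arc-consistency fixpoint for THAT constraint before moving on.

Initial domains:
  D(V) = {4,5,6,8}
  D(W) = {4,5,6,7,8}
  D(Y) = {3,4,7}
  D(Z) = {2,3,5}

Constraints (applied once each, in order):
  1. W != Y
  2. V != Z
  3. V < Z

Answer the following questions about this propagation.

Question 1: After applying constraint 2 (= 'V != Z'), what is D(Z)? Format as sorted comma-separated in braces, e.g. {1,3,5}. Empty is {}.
Constraint 1 (W != Y) on D(W)={4,5,6,7,8} D(Y)={3,4,7}: no change
Constraint 2 (V != Z) on D(V)={4,5,6,8} D(Z)={2,3,5}: no change
So after constraint 2: D(Z) = {2,3,5}

Answer: {2,3,5}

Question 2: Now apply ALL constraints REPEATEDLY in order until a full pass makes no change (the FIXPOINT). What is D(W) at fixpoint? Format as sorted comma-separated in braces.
Answer: {4,5,6,7,8}

Derivation:
pass 0 (initial): D(W)={4,5,6,7,8}
pass 1: V {4,5,6,8}->{4}; Z {2,3,5}->{5}
pass 2: no change
Fixpoint after 2 passes: D(W) = {4,5,6,7,8}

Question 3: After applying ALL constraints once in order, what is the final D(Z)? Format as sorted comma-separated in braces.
Answer: {5}

Derivation:
Constraint 1 (W != Y) on D(W)={4,5,6,7,8} D(Y)={3,4,7}: no change
Constraint 2 (V != Z) on D(V)={4,5,6,8} D(Z)={2,3,5}: no change
Constraint 3 (V < Z) on D(V)={4,5,6,8} D(Z)={2,3,5}: V {4,5,6,8}->{4}; Z {2,3,5}->{5}
So after all 3 constraints: D(Z) = {5}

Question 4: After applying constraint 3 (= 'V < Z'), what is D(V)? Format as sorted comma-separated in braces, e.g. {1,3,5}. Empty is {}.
Answer: {4}

Derivation:
Constraint 1 (W != Y) on D(W)={4,5,6,7,8} D(Y)={3,4,7}: no change
Constraint 2 (V != Z) on D(V)={4,5,6,8} D(Z)={2,3,5}: no change
Constraint 3 (V < Z) on D(V)={4,5,6,8} D(Z)={2,3,5}: V {4,5,6,8}->{4}; Z {2,3,5}->{5}
So after constraint 3: D(V) = {4}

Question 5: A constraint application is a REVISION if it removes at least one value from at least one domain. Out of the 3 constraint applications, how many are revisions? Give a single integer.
Answer: 1

Derivation:
Constraint 1 (W != Y) on D(W)={4,5,6,7,8} D(Y)={3,4,7}: no change => not a revision
Constraint 2 (V != Z) on D(V)={4,5,6,8} D(Z)={2,3,5}: no change => not a revision
Constraint 3 (V < Z) on D(V)={4,5,6,8} D(Z)={2,3,5}: V {4,5,6,8}->{4}; Z {2,3,5}->{5} => REVISION
Total revisions = 1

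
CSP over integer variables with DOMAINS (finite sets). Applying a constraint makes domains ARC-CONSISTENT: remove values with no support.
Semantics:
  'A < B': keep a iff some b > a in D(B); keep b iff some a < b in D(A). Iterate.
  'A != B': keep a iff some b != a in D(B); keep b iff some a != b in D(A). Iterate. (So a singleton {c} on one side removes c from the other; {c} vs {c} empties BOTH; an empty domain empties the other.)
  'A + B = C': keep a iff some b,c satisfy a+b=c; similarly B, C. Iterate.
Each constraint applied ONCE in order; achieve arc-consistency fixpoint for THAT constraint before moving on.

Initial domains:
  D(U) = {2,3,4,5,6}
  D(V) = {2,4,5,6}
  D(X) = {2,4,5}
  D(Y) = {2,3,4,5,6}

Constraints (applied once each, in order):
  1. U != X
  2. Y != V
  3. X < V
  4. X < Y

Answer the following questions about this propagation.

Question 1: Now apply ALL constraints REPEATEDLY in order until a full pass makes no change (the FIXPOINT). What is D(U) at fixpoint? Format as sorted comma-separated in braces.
Answer: {2,3,4,5,6}

Derivation:
pass 0 (initial): D(U)={2,3,4,5,6}
pass 1: V {2,4,5,6}->{4,5,6}; Y {2,3,4,5,6}->{3,4,5,6}
pass 2: no change
Fixpoint after 2 passes: D(U) = {2,3,4,5,6}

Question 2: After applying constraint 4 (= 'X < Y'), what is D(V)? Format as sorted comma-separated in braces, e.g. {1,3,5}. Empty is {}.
Constraint 1 (U != X) on D(U)={2,3,4,5,6} D(X)={2,4,5}: no change
Constraint 2 (Y != V) on D(Y)={2,3,4,5,6} D(V)={2,4,5,6}: no change
Constraint 3 (X < V) on D(X)={2,4,5} D(V)={2,4,5,6}: V {2,4,5,6}->{4,5,6}
Constraint 4 (X < Y) on D(X)={2,4,5} D(Y)={2,3,4,5,6}: Y {2,3,4,5,6}->{3,4,5,6}
So after constraint 4: D(V) = {4,5,6}

Answer: {4,5,6}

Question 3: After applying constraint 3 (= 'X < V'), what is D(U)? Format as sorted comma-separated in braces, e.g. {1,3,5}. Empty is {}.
Answer: {2,3,4,5,6}

Derivation:
Constraint 1 (U != X) on D(U)={2,3,4,5,6} D(X)={2,4,5}: no change
Constraint 2 (Y != V) on D(Y)={2,3,4,5,6} D(V)={2,4,5,6}: no change
Constraint 3 (X < V) on D(X)={2,4,5} D(V)={2,4,5,6}: V {2,4,5,6}->{4,5,6}
So after constraint 3: D(U) = {2,3,4,5,6}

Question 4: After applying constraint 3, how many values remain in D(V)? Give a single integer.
Answer: 3

Derivation:
Constraint 1 (U != X) on D(U)={2,3,4,5,6} D(X)={2,4,5}: no change
Constraint 2 (Y != V) on D(Y)={2,3,4,5,6} D(V)={2,4,5,6}: no change
Constraint 3 (X < V) on D(X)={2,4,5} D(V)={2,4,5,6}: V {2,4,5,6}->{4,5,6}
So after constraint 3: D(V)={4,5,6}, size = 3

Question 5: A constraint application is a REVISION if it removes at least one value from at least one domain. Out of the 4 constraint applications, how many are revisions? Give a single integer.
Constraint 1 (U != X) on D(U)={2,3,4,5,6} D(X)={2,4,5}: no change => not a revision
Constraint 2 (Y != V) on D(Y)={2,3,4,5,6} D(V)={2,4,5,6}: no change => not a revision
Constraint 3 (X < V) on D(X)={2,4,5} D(V)={2,4,5,6}: V {2,4,5,6}->{4,5,6} => REVISION
Constraint 4 (X < Y) on D(X)={2,4,5} D(Y)={2,3,4,5,6}: Y {2,3,4,5,6}->{3,4,5,6} => REVISION
Total revisions = 2

Answer: 2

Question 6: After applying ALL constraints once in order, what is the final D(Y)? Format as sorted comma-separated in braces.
Constraint 1 (U != X) on D(U)={2,3,4,5,6} D(X)={2,4,5}: no change
Constraint 2 (Y != V) on D(Y)={2,3,4,5,6} D(V)={2,4,5,6}: no change
Constraint 3 (X < V) on D(X)={2,4,5} D(V)={2,4,5,6}: V {2,4,5,6}->{4,5,6}
Constraint 4 (X < Y) on D(X)={2,4,5} D(Y)={2,3,4,5,6}: Y {2,3,4,5,6}->{3,4,5,6}
So after all 4 constraints: D(Y) = {3,4,5,6}

Answer: {3,4,5,6}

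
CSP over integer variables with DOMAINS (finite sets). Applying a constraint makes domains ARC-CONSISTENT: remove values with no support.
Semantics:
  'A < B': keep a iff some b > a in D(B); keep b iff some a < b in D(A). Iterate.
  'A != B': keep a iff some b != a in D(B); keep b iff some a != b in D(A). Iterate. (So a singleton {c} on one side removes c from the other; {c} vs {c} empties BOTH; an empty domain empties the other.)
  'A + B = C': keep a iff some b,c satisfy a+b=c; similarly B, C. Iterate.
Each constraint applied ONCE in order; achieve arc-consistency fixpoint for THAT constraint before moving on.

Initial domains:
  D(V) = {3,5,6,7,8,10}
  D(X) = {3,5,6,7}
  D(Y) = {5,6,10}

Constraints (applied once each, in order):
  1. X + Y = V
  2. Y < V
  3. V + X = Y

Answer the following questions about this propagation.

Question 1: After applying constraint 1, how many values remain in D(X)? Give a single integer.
Constraint 1 (X + Y = V) on D(X)={3,5,6,7} D(Y)={5,6,10} D(V)={3,5,6,7,8,10}: X {3,5,6,7}->{3,5}; Y {5,6,10}->{5}; V {3,5,6,7,8,10}->{8,10}
So after constraint 1: D(X)={3,5}, size = 2

Answer: 2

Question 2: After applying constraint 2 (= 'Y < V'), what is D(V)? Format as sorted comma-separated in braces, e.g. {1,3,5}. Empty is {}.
Constraint 1 (X + Y = V) on D(X)={3,5,6,7} D(Y)={5,6,10} D(V)={3,5,6,7,8,10}: X {3,5,6,7}->{3,5}; Y {5,6,10}->{5}; V {3,5,6,7,8,10}->{8,10}
Constraint 2 (Y < V) on D(Y)={5} D(V)={8,10}: no change
So after constraint 2: D(V) = {8,10}

Answer: {8,10}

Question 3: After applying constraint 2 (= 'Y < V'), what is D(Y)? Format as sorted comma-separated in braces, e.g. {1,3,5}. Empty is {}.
Constraint 1 (X + Y = V) on D(X)={3,5,6,7} D(Y)={5,6,10} D(V)={3,5,6,7,8,10}: X {3,5,6,7}->{3,5}; Y {5,6,10}->{5}; V {3,5,6,7,8,10}->{8,10}
Constraint 2 (Y < V) on D(Y)={5} D(V)={8,10}: no change
So after constraint 2: D(Y) = {5}

Answer: {5}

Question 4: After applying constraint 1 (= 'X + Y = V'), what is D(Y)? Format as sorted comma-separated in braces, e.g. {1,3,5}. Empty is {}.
Answer: {5}

Derivation:
Constraint 1 (X + Y = V) on D(X)={3,5,6,7} D(Y)={5,6,10} D(V)={3,5,6,7,8,10}: X {3,5,6,7}->{3,5}; Y {5,6,10}->{5}; V {3,5,6,7,8,10}->{8,10}
So after constraint 1: D(Y) = {5}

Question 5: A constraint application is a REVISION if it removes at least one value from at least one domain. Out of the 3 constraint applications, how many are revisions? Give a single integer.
Constraint 1 (X + Y = V) on D(X)={3,5,6,7} D(Y)={5,6,10} D(V)={3,5,6,7,8,10}: X {3,5,6,7}->{3,5}; Y {5,6,10}->{5}; V {3,5,6,7,8,10}->{8,10} => REVISION
Constraint 2 (Y < V) on D(Y)={5} D(V)={8,10}: no change => not a revision
Constraint 3 (V + X = Y) on D(V)={8,10} D(X)={3,5} D(Y)={5}: V {8,10}->{}; X {3,5}->{}; Y {5}->{} => REVISION
Total revisions = 2

Answer: 2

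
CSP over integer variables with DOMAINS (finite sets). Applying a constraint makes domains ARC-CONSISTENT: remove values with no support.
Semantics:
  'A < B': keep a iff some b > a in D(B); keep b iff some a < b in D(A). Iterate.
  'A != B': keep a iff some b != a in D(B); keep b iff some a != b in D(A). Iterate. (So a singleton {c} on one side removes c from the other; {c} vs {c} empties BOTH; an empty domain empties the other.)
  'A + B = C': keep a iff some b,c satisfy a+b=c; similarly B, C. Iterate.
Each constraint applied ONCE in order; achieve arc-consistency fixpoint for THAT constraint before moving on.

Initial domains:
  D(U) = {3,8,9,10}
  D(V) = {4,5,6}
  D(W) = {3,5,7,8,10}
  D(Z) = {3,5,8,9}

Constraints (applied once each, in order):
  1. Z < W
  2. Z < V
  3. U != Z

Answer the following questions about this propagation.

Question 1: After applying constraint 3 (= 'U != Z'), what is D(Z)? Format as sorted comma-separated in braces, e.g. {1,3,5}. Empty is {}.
Constraint 1 (Z < W) on D(Z)={3,5,8,9} D(W)={3,5,7,8,10}: W {3,5,7,8,10}->{5,7,8,10}
Constraint 2 (Z < V) on D(Z)={3,5,8,9} D(V)={4,5,6}: Z {3,5,8,9}->{3,5}
Constraint 3 (U != Z) on D(U)={3,8,9,10} D(Z)={3,5}: no change
So after constraint 3: D(Z) = {3,5}

Answer: {3,5}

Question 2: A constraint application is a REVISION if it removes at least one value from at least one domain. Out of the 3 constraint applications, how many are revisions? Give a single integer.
Constraint 1 (Z < W) on D(Z)={3,5,8,9} D(W)={3,5,7,8,10}: W {3,5,7,8,10}->{5,7,8,10} => REVISION
Constraint 2 (Z < V) on D(Z)={3,5,8,9} D(V)={4,5,6}: Z {3,5,8,9}->{3,5} => REVISION
Constraint 3 (U != Z) on D(U)={3,8,9,10} D(Z)={3,5}: no change => not a revision
Total revisions = 2

Answer: 2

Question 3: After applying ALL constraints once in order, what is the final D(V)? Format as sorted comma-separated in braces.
Answer: {4,5,6}

Derivation:
Constraint 1 (Z < W) on D(Z)={3,5,8,9} D(W)={3,5,7,8,10}: W {3,5,7,8,10}->{5,7,8,10}
Constraint 2 (Z < V) on D(Z)={3,5,8,9} D(V)={4,5,6}: Z {3,5,8,9}->{3,5}
Constraint 3 (U != Z) on D(U)={3,8,9,10} D(Z)={3,5}: no change
So after all 3 constraints: D(V) = {4,5,6}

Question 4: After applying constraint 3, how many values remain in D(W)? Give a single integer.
Answer: 4

Derivation:
Constraint 1 (Z < W) on D(Z)={3,5,8,9} D(W)={3,5,7,8,10}: W {3,5,7,8,10}->{5,7,8,10}
Constraint 2 (Z < V) on D(Z)={3,5,8,9} D(V)={4,5,6}: Z {3,5,8,9}->{3,5}
Constraint 3 (U != Z) on D(U)={3,8,9,10} D(Z)={3,5}: no change
So after constraint 3: D(W)={5,7,8,10}, size = 4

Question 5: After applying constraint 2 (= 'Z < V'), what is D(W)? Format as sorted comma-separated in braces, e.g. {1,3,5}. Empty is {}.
Constraint 1 (Z < W) on D(Z)={3,5,8,9} D(W)={3,5,7,8,10}: W {3,5,7,8,10}->{5,7,8,10}
Constraint 2 (Z < V) on D(Z)={3,5,8,9} D(V)={4,5,6}: Z {3,5,8,9}->{3,5}
So after constraint 2: D(W) = {5,7,8,10}

Answer: {5,7,8,10}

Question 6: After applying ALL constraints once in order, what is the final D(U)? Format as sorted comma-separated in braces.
Constraint 1 (Z < W) on D(Z)={3,5,8,9} D(W)={3,5,7,8,10}: W {3,5,7,8,10}->{5,7,8,10}
Constraint 2 (Z < V) on D(Z)={3,5,8,9} D(V)={4,5,6}: Z {3,5,8,9}->{3,5}
Constraint 3 (U != Z) on D(U)={3,8,9,10} D(Z)={3,5}: no change
So after all 3 constraints: D(U) = {3,8,9,10}

Answer: {3,8,9,10}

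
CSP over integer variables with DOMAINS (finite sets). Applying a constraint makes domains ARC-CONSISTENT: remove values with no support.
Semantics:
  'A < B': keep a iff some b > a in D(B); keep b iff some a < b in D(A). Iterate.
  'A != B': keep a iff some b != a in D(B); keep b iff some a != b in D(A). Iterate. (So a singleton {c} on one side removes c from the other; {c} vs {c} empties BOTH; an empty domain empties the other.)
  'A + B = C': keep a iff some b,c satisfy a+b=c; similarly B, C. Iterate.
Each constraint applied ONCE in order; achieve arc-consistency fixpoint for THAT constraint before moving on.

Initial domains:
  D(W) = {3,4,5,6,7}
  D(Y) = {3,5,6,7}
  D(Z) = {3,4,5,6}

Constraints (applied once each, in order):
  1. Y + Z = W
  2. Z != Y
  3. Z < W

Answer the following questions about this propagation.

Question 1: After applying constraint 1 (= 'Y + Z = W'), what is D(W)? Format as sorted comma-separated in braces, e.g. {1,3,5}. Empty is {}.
Constraint 1 (Y + Z = W) on D(Y)={3,5,6,7} D(Z)={3,4,5,6} D(W)={3,4,5,6,7}: Y {3,5,6,7}->{3}; Z {3,4,5,6}->{3,4}; W {3,4,5,6,7}->{6,7}
So after constraint 1: D(W) = {6,7}

Answer: {6,7}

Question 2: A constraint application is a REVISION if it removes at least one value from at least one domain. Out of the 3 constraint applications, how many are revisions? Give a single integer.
Answer: 2

Derivation:
Constraint 1 (Y + Z = W) on D(Y)={3,5,6,7} D(Z)={3,4,5,6} D(W)={3,4,5,6,7}: Y {3,5,6,7}->{3}; Z {3,4,5,6}->{3,4}; W {3,4,5,6,7}->{6,7} => REVISION
Constraint 2 (Z != Y) on D(Z)={3,4} D(Y)={3}: Z {3,4}->{4} => REVISION
Constraint 3 (Z < W) on D(Z)={4} D(W)={6,7}: no change => not a revision
Total revisions = 2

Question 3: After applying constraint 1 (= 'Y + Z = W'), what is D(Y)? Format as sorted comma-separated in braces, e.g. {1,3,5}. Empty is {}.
Answer: {3}

Derivation:
Constraint 1 (Y + Z = W) on D(Y)={3,5,6,7} D(Z)={3,4,5,6} D(W)={3,4,5,6,7}: Y {3,5,6,7}->{3}; Z {3,4,5,6}->{3,4}; W {3,4,5,6,7}->{6,7}
So after constraint 1: D(Y) = {3}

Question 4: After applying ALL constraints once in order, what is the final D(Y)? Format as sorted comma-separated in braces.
Answer: {3}

Derivation:
Constraint 1 (Y + Z = W) on D(Y)={3,5,6,7} D(Z)={3,4,5,6} D(W)={3,4,5,6,7}: Y {3,5,6,7}->{3}; Z {3,4,5,6}->{3,4}; W {3,4,5,6,7}->{6,7}
Constraint 2 (Z != Y) on D(Z)={3,4} D(Y)={3}: Z {3,4}->{4}
Constraint 3 (Z < W) on D(Z)={4} D(W)={6,7}: no change
So after all 3 constraints: D(Y) = {3}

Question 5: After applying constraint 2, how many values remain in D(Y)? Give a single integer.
Answer: 1

Derivation:
Constraint 1 (Y + Z = W) on D(Y)={3,5,6,7} D(Z)={3,4,5,6} D(W)={3,4,5,6,7}: Y {3,5,6,7}->{3}; Z {3,4,5,6}->{3,4}; W {3,4,5,6,7}->{6,7}
Constraint 2 (Z != Y) on D(Z)={3,4} D(Y)={3}: Z {3,4}->{4}
So after constraint 2: D(Y)={3}, size = 1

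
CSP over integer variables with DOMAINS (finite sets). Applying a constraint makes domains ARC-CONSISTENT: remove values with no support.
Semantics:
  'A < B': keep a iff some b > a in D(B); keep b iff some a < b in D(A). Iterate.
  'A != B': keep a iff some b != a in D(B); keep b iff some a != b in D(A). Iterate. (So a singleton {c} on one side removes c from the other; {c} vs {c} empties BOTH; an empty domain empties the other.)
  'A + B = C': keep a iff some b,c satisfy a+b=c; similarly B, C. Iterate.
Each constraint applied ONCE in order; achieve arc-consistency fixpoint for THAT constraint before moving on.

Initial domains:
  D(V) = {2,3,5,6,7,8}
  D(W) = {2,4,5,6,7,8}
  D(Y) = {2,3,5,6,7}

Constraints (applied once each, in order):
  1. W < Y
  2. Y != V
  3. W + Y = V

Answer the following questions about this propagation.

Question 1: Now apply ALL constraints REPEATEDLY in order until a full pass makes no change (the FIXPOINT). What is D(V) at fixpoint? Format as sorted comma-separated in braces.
pass 0 (initial): D(V)={2,3,5,6,7,8}
pass 1: V {2,3,5,6,7,8}->{5,7,8}; W {2,4,5,6,7,8}->{2,4,5}; Y {2,3,5,6,7}->{3,5,6}
pass 2: no change
Fixpoint after 2 passes: D(V) = {5,7,8}

Answer: {5,7,8}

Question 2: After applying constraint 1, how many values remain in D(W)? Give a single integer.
Constraint 1 (W < Y) on D(W)={2,4,5,6,7,8} D(Y)={2,3,5,6,7}: W {2,4,5,6,7,8}->{2,4,5,6}; Y {2,3,5,6,7}->{3,5,6,7}
So after constraint 1: D(W)={2,4,5,6}, size = 4

Answer: 4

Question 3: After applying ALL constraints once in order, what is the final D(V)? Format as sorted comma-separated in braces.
Answer: {5,7,8}

Derivation:
Constraint 1 (W < Y) on D(W)={2,4,5,6,7,8} D(Y)={2,3,5,6,7}: W {2,4,5,6,7,8}->{2,4,5,6}; Y {2,3,5,6,7}->{3,5,6,7}
Constraint 2 (Y != V) on D(Y)={3,5,6,7} D(V)={2,3,5,6,7,8}: no change
Constraint 3 (W + Y = V) on D(W)={2,4,5,6} D(Y)={3,5,6,7} D(V)={2,3,5,6,7,8}: W {2,4,5,6}->{2,4,5}; Y {3,5,6,7}->{3,5,6}; V {2,3,5,6,7,8}->{5,7,8}
So after all 3 constraints: D(V) = {5,7,8}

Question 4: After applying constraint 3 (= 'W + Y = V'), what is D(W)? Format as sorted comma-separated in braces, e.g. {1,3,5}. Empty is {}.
Constraint 1 (W < Y) on D(W)={2,4,5,6,7,8} D(Y)={2,3,5,6,7}: W {2,4,5,6,7,8}->{2,4,5,6}; Y {2,3,5,6,7}->{3,5,6,7}
Constraint 2 (Y != V) on D(Y)={3,5,6,7} D(V)={2,3,5,6,7,8}: no change
Constraint 3 (W + Y = V) on D(W)={2,4,5,6} D(Y)={3,5,6,7} D(V)={2,3,5,6,7,8}: W {2,4,5,6}->{2,4,5}; Y {3,5,6,7}->{3,5,6}; V {2,3,5,6,7,8}->{5,7,8}
So after constraint 3: D(W) = {2,4,5}

Answer: {2,4,5}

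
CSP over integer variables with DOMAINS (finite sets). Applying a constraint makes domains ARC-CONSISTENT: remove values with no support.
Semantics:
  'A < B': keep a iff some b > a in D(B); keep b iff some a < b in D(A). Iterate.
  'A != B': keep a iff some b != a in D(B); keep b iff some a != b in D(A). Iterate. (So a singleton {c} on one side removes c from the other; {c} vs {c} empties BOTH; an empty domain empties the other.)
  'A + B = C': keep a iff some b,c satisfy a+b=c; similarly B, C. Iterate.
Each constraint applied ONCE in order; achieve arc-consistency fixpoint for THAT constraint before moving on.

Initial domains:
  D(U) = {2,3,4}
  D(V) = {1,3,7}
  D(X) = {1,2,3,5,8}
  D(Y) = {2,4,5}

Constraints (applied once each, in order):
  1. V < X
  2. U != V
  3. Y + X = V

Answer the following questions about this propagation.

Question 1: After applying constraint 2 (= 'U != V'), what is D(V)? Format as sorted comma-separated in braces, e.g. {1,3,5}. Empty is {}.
Constraint 1 (V < X) on D(V)={1,3,7} D(X)={1,2,3,5,8}: X {1,2,3,5,8}->{2,3,5,8}
Constraint 2 (U != V) on D(U)={2,3,4} D(V)={1,3,7}: no change
So after constraint 2: D(V) = {1,3,7}

Answer: {1,3,7}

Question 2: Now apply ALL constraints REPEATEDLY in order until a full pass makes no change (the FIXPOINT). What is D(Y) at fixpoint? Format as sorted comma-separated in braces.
pass 0 (initial): D(Y)={2,4,5}
pass 1: V {1,3,7}->{7}; X {1,2,3,5,8}->{2,3,5}
pass 2: U {2,3,4}->{}; V {7}->{}; X {2,3,5}->{}; Y {2,4,5}->{}
pass 3: no change
Fixpoint after 3 passes: D(Y) = {}

Answer: {}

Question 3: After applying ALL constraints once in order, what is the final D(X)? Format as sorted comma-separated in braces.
Constraint 1 (V < X) on D(V)={1,3,7} D(X)={1,2,3,5,8}: X {1,2,3,5,8}->{2,3,5,8}
Constraint 2 (U != V) on D(U)={2,3,4} D(V)={1,3,7}: no change
Constraint 3 (Y + X = V) on D(Y)={2,4,5} D(X)={2,3,5,8} D(V)={1,3,7}: X {2,3,5,8}->{2,3,5}; V {1,3,7}->{7}
So after all 3 constraints: D(X) = {2,3,5}

Answer: {2,3,5}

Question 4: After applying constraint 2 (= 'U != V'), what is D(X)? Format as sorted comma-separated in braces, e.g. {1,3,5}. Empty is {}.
Constraint 1 (V < X) on D(V)={1,3,7} D(X)={1,2,3,5,8}: X {1,2,3,5,8}->{2,3,5,8}
Constraint 2 (U != V) on D(U)={2,3,4} D(V)={1,3,7}: no change
So after constraint 2: D(X) = {2,3,5,8}

Answer: {2,3,5,8}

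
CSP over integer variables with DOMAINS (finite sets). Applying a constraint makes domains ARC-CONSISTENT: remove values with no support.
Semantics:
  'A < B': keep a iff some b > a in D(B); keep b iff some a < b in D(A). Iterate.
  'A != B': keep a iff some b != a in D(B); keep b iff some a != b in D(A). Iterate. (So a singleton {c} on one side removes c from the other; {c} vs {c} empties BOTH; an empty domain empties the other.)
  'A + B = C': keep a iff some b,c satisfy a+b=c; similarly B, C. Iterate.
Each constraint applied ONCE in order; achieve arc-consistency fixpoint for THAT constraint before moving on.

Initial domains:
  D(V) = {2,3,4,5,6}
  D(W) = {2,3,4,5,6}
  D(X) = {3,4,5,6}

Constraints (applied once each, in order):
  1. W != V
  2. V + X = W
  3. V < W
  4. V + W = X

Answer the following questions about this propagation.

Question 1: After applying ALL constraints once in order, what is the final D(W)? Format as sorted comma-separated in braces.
Answer: {}

Derivation:
Constraint 1 (W != V) on D(W)={2,3,4,5,6} D(V)={2,3,4,5,6}: no change
Constraint 2 (V + X = W) on D(V)={2,3,4,5,6} D(X)={3,4,5,6} D(W)={2,3,4,5,6}: V {2,3,4,5,6}->{2,3}; X {3,4,5,6}->{3,4}; W {2,3,4,5,6}->{5,6}
Constraint 3 (V < W) on D(V)={2,3} D(W)={5,6}: no change
Constraint 4 (V + W = X) on D(V)={2,3} D(W)={5,6} D(X)={3,4}: V {2,3}->{}; W {5,6}->{}; X {3,4}->{}
So after all 4 constraints: D(W) = {}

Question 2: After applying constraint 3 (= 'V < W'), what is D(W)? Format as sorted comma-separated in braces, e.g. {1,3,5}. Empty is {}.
Answer: {5,6}

Derivation:
Constraint 1 (W != V) on D(W)={2,3,4,5,6} D(V)={2,3,4,5,6}: no change
Constraint 2 (V + X = W) on D(V)={2,3,4,5,6} D(X)={3,4,5,6} D(W)={2,3,4,5,6}: V {2,3,4,5,6}->{2,3}; X {3,4,5,6}->{3,4}; W {2,3,4,5,6}->{5,6}
Constraint 3 (V < W) on D(V)={2,3} D(W)={5,6}: no change
So after constraint 3: D(W) = {5,6}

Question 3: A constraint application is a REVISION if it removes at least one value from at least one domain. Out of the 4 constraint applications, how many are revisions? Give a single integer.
Constraint 1 (W != V) on D(W)={2,3,4,5,6} D(V)={2,3,4,5,6}: no change => not a revision
Constraint 2 (V + X = W) on D(V)={2,3,4,5,6} D(X)={3,4,5,6} D(W)={2,3,4,5,6}: V {2,3,4,5,6}->{2,3}; X {3,4,5,6}->{3,4}; W {2,3,4,5,6}->{5,6} => REVISION
Constraint 3 (V < W) on D(V)={2,3} D(W)={5,6}: no change => not a revision
Constraint 4 (V + W = X) on D(V)={2,3} D(W)={5,6} D(X)={3,4}: V {2,3}->{}; W {5,6}->{}; X {3,4}->{} => REVISION
Total revisions = 2

Answer: 2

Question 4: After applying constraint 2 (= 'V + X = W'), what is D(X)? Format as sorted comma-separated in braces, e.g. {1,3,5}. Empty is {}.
Constraint 1 (W != V) on D(W)={2,3,4,5,6} D(V)={2,3,4,5,6}: no change
Constraint 2 (V + X = W) on D(V)={2,3,4,5,6} D(X)={3,4,5,6} D(W)={2,3,4,5,6}: V {2,3,4,5,6}->{2,3}; X {3,4,5,6}->{3,4}; W {2,3,4,5,6}->{5,6}
So after constraint 2: D(X) = {3,4}

Answer: {3,4}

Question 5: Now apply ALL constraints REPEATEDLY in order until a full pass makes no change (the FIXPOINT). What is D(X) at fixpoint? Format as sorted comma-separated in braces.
pass 0 (initial): D(X)={3,4,5,6}
pass 1: V {2,3,4,5,6}->{}; W {2,3,4,5,6}->{}; X {3,4,5,6}->{}
pass 2: no change
Fixpoint after 2 passes: D(X) = {}

Answer: {}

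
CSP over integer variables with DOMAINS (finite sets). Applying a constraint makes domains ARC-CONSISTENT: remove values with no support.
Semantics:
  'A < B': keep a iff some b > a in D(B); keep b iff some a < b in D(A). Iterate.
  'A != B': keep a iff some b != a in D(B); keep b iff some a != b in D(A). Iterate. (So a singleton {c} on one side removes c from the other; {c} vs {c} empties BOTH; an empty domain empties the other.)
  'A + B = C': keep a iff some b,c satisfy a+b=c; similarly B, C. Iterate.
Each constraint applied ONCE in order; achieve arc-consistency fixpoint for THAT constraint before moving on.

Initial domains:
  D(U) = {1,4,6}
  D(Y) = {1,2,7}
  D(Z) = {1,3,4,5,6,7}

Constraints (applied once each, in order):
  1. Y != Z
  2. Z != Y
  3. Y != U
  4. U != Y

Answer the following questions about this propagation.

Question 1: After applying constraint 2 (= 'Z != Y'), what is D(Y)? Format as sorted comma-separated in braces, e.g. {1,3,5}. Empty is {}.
Answer: {1,2,7}

Derivation:
Constraint 1 (Y != Z) on D(Y)={1,2,7} D(Z)={1,3,4,5,6,7}: no change
Constraint 2 (Z != Y) on D(Z)={1,3,4,5,6,7} D(Y)={1,2,7}: no change
So after constraint 2: D(Y) = {1,2,7}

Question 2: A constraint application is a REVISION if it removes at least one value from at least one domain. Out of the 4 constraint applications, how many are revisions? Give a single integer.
Constraint 1 (Y != Z) on D(Y)={1,2,7} D(Z)={1,3,4,5,6,7}: no change => not a revision
Constraint 2 (Z != Y) on D(Z)={1,3,4,5,6,7} D(Y)={1,2,7}: no change => not a revision
Constraint 3 (Y != U) on D(Y)={1,2,7} D(U)={1,4,6}: no change => not a revision
Constraint 4 (U != Y) on D(U)={1,4,6} D(Y)={1,2,7}: no change => not a revision
Total revisions = 0

Answer: 0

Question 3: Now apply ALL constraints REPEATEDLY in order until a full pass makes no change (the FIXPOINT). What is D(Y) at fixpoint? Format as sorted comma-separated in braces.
pass 0 (initial): D(Y)={1,2,7}
pass 1: no change
Fixpoint after 1 passes: D(Y) = {1,2,7}

Answer: {1,2,7}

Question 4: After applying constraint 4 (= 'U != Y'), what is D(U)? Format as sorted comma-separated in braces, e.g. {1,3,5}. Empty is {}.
Answer: {1,4,6}

Derivation:
Constraint 1 (Y != Z) on D(Y)={1,2,7} D(Z)={1,3,4,5,6,7}: no change
Constraint 2 (Z != Y) on D(Z)={1,3,4,5,6,7} D(Y)={1,2,7}: no change
Constraint 3 (Y != U) on D(Y)={1,2,7} D(U)={1,4,6}: no change
Constraint 4 (U != Y) on D(U)={1,4,6} D(Y)={1,2,7}: no change
So after constraint 4: D(U) = {1,4,6}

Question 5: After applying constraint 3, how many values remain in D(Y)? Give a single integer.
Answer: 3

Derivation:
Constraint 1 (Y != Z) on D(Y)={1,2,7} D(Z)={1,3,4,5,6,7}: no change
Constraint 2 (Z != Y) on D(Z)={1,3,4,5,6,7} D(Y)={1,2,7}: no change
Constraint 3 (Y != U) on D(Y)={1,2,7} D(U)={1,4,6}: no change
So after constraint 3: D(Y)={1,2,7}, size = 3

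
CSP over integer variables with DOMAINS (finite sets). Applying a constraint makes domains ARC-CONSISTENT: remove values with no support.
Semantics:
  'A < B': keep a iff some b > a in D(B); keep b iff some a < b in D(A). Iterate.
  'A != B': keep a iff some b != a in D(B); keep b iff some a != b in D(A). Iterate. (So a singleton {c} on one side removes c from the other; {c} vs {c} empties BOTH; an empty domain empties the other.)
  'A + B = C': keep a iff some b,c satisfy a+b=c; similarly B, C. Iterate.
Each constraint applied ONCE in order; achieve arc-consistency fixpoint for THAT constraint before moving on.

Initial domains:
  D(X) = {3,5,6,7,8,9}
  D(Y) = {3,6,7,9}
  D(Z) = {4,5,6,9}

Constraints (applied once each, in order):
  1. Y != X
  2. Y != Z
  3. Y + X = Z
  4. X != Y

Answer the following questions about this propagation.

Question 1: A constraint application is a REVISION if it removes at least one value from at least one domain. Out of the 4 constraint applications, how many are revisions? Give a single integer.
Constraint 1 (Y != X) on D(Y)={3,6,7,9} D(X)={3,5,6,7,8,9}: no change => not a revision
Constraint 2 (Y != Z) on D(Y)={3,6,7,9} D(Z)={4,5,6,9}: no change => not a revision
Constraint 3 (Y + X = Z) on D(Y)={3,6,7,9} D(X)={3,5,6,7,8,9} D(Z)={4,5,6,9}: Y {3,6,7,9}->{3,6}; X {3,5,6,7,8,9}->{3,6}; Z {4,5,6,9}->{6,9} => REVISION
Constraint 4 (X != Y) on D(X)={3,6} D(Y)={3,6}: no change => not a revision
Total revisions = 1

Answer: 1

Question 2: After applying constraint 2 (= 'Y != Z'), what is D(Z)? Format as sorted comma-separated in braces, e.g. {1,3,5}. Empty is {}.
Constraint 1 (Y != X) on D(Y)={3,6,7,9} D(X)={3,5,6,7,8,9}: no change
Constraint 2 (Y != Z) on D(Y)={3,6,7,9} D(Z)={4,5,6,9}: no change
So after constraint 2: D(Z) = {4,5,6,9}

Answer: {4,5,6,9}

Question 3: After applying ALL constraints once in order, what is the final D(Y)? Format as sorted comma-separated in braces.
Answer: {3,6}

Derivation:
Constraint 1 (Y != X) on D(Y)={3,6,7,9} D(X)={3,5,6,7,8,9}: no change
Constraint 2 (Y != Z) on D(Y)={3,6,7,9} D(Z)={4,5,6,9}: no change
Constraint 3 (Y + X = Z) on D(Y)={3,6,7,9} D(X)={3,5,6,7,8,9} D(Z)={4,5,6,9}: Y {3,6,7,9}->{3,6}; X {3,5,6,7,8,9}->{3,6}; Z {4,5,6,9}->{6,9}
Constraint 4 (X != Y) on D(X)={3,6} D(Y)={3,6}: no change
So after all 4 constraints: D(Y) = {3,6}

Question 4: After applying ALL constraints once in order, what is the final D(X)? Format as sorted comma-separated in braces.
Answer: {3,6}

Derivation:
Constraint 1 (Y != X) on D(Y)={3,6,7,9} D(X)={3,5,6,7,8,9}: no change
Constraint 2 (Y != Z) on D(Y)={3,6,7,9} D(Z)={4,5,6,9}: no change
Constraint 3 (Y + X = Z) on D(Y)={3,6,7,9} D(X)={3,5,6,7,8,9} D(Z)={4,5,6,9}: Y {3,6,7,9}->{3,6}; X {3,5,6,7,8,9}->{3,6}; Z {4,5,6,9}->{6,9}
Constraint 4 (X != Y) on D(X)={3,6} D(Y)={3,6}: no change
So after all 4 constraints: D(X) = {3,6}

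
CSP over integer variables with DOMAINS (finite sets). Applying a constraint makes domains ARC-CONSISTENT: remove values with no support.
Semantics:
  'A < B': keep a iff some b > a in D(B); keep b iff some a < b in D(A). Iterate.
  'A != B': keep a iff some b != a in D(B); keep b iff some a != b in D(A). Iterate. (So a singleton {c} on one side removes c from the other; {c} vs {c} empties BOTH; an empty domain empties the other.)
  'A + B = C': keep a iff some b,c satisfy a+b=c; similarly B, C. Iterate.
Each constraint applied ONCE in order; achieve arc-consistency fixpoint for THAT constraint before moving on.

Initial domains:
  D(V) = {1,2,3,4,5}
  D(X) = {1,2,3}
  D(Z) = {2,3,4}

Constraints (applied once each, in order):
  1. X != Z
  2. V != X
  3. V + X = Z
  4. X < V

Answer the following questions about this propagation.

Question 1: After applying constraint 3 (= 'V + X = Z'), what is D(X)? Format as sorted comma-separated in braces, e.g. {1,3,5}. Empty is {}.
Constraint 1 (X != Z) on D(X)={1,2,3} D(Z)={2,3,4}: no change
Constraint 2 (V != X) on D(V)={1,2,3,4,5} D(X)={1,2,3}: no change
Constraint 3 (V + X = Z) on D(V)={1,2,3,4,5} D(X)={1,2,3} D(Z)={2,3,4}: V {1,2,3,4,5}->{1,2,3}
So after constraint 3: D(X) = {1,2,3}

Answer: {1,2,3}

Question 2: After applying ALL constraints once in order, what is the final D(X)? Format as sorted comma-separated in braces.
Constraint 1 (X != Z) on D(X)={1,2,3} D(Z)={2,3,4}: no change
Constraint 2 (V != X) on D(V)={1,2,3,4,5} D(X)={1,2,3}: no change
Constraint 3 (V + X = Z) on D(V)={1,2,3,4,5} D(X)={1,2,3} D(Z)={2,3,4}: V {1,2,3,4,5}->{1,2,3}
Constraint 4 (X < V) on D(X)={1,2,3} D(V)={1,2,3}: X {1,2,3}->{1,2}; V {1,2,3}->{2,3}
So after all 4 constraints: D(X) = {1,2}

Answer: {1,2}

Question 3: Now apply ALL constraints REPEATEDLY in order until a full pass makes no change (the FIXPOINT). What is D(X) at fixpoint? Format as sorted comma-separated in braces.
pass 0 (initial): D(X)={1,2,3}
pass 1: V {1,2,3,4,5}->{2,3}; X {1,2,3}->{1,2}
pass 2: Z {2,3,4}->{3,4}
pass 3: no change
Fixpoint after 3 passes: D(X) = {1,2}

Answer: {1,2}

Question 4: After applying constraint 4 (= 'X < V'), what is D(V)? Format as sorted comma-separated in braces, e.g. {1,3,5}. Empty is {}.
Constraint 1 (X != Z) on D(X)={1,2,3} D(Z)={2,3,4}: no change
Constraint 2 (V != X) on D(V)={1,2,3,4,5} D(X)={1,2,3}: no change
Constraint 3 (V + X = Z) on D(V)={1,2,3,4,5} D(X)={1,2,3} D(Z)={2,3,4}: V {1,2,3,4,5}->{1,2,3}
Constraint 4 (X < V) on D(X)={1,2,3} D(V)={1,2,3}: X {1,2,3}->{1,2}; V {1,2,3}->{2,3}
So after constraint 4: D(V) = {2,3}

Answer: {2,3}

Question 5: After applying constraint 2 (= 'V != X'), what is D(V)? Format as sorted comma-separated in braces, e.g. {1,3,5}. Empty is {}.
Answer: {1,2,3,4,5}

Derivation:
Constraint 1 (X != Z) on D(X)={1,2,3} D(Z)={2,3,4}: no change
Constraint 2 (V != X) on D(V)={1,2,3,4,5} D(X)={1,2,3}: no change
So after constraint 2: D(V) = {1,2,3,4,5}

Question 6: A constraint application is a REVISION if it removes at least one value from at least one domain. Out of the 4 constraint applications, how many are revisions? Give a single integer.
Answer: 2

Derivation:
Constraint 1 (X != Z) on D(X)={1,2,3} D(Z)={2,3,4}: no change => not a revision
Constraint 2 (V != X) on D(V)={1,2,3,4,5} D(X)={1,2,3}: no change => not a revision
Constraint 3 (V + X = Z) on D(V)={1,2,3,4,5} D(X)={1,2,3} D(Z)={2,3,4}: V {1,2,3,4,5}->{1,2,3} => REVISION
Constraint 4 (X < V) on D(X)={1,2,3} D(V)={1,2,3}: X {1,2,3}->{1,2}; V {1,2,3}->{2,3} => REVISION
Total revisions = 2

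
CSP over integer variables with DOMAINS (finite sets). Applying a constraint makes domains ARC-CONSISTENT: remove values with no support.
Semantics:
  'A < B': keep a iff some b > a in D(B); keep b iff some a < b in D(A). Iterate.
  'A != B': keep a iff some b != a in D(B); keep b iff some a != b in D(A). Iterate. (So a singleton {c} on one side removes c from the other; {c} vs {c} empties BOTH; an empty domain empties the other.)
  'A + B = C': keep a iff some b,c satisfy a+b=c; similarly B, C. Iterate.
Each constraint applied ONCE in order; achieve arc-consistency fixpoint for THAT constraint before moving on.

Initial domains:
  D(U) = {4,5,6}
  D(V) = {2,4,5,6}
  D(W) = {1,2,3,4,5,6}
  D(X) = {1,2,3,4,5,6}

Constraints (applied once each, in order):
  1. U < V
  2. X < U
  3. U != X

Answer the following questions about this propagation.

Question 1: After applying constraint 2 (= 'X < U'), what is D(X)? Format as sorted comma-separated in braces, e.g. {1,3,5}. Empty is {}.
Answer: {1,2,3,4}

Derivation:
Constraint 1 (U < V) on D(U)={4,5,6} D(V)={2,4,5,6}: U {4,5,6}->{4,5}; V {2,4,5,6}->{5,6}
Constraint 2 (X < U) on D(X)={1,2,3,4,5,6} D(U)={4,5}: X {1,2,3,4,5,6}->{1,2,3,4}
So after constraint 2: D(X) = {1,2,3,4}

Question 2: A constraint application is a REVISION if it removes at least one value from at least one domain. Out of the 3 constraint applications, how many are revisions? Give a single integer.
Constraint 1 (U < V) on D(U)={4,5,6} D(V)={2,4,5,6}: U {4,5,6}->{4,5}; V {2,4,5,6}->{5,6} => REVISION
Constraint 2 (X < U) on D(X)={1,2,3,4,5,6} D(U)={4,5}: X {1,2,3,4,5,6}->{1,2,3,4} => REVISION
Constraint 3 (U != X) on D(U)={4,5} D(X)={1,2,3,4}: no change => not a revision
Total revisions = 2

Answer: 2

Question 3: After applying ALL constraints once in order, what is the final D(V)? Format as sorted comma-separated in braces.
Answer: {5,6}

Derivation:
Constraint 1 (U < V) on D(U)={4,5,6} D(V)={2,4,5,6}: U {4,5,6}->{4,5}; V {2,4,5,6}->{5,6}
Constraint 2 (X < U) on D(X)={1,2,3,4,5,6} D(U)={4,5}: X {1,2,3,4,5,6}->{1,2,3,4}
Constraint 3 (U != X) on D(U)={4,5} D(X)={1,2,3,4}: no change
So after all 3 constraints: D(V) = {5,6}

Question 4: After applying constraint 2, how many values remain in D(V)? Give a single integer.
Answer: 2

Derivation:
Constraint 1 (U < V) on D(U)={4,5,6} D(V)={2,4,5,6}: U {4,5,6}->{4,5}; V {2,4,5,6}->{5,6}
Constraint 2 (X < U) on D(X)={1,2,3,4,5,6} D(U)={4,5}: X {1,2,3,4,5,6}->{1,2,3,4}
So after constraint 2: D(V)={5,6}, size = 2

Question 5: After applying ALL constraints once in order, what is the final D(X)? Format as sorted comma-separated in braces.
Constraint 1 (U < V) on D(U)={4,5,6} D(V)={2,4,5,6}: U {4,5,6}->{4,5}; V {2,4,5,6}->{5,6}
Constraint 2 (X < U) on D(X)={1,2,3,4,5,6} D(U)={4,5}: X {1,2,3,4,5,6}->{1,2,3,4}
Constraint 3 (U != X) on D(U)={4,5} D(X)={1,2,3,4}: no change
So after all 3 constraints: D(X) = {1,2,3,4}

Answer: {1,2,3,4}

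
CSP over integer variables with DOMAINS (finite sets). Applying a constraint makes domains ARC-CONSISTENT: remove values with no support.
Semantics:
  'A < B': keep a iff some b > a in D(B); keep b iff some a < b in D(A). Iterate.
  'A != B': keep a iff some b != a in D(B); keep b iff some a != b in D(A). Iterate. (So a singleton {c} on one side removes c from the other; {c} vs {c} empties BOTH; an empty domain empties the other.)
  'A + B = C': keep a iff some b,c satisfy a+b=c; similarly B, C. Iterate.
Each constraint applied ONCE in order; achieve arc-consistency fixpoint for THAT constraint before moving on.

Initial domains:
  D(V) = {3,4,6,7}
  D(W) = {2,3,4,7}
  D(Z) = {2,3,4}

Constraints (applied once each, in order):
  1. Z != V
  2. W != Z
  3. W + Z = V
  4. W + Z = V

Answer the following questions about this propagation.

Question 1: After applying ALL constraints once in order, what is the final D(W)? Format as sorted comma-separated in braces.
Answer: {2,3,4}

Derivation:
Constraint 1 (Z != V) on D(Z)={2,3,4} D(V)={3,4,6,7}: no change
Constraint 2 (W != Z) on D(W)={2,3,4,7} D(Z)={2,3,4}: no change
Constraint 3 (W + Z = V) on D(W)={2,3,4,7} D(Z)={2,3,4} D(V)={3,4,6,7}: W {2,3,4,7}->{2,3,4}; V {3,4,6,7}->{4,6,7}
Constraint 4 (W + Z = V) on D(W)={2,3,4} D(Z)={2,3,4} D(V)={4,6,7}: no change
So after all 4 constraints: D(W) = {2,3,4}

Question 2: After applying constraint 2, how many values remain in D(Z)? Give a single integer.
Constraint 1 (Z != V) on D(Z)={2,3,4} D(V)={3,4,6,7}: no change
Constraint 2 (W != Z) on D(W)={2,3,4,7} D(Z)={2,3,4}: no change
So after constraint 2: D(Z)={2,3,4}, size = 3

Answer: 3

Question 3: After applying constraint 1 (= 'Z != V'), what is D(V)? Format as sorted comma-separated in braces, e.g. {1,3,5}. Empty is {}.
Constraint 1 (Z != V) on D(Z)={2,3,4} D(V)={3,4,6,7}: no change
So after constraint 1: D(V) = {3,4,6,7}

Answer: {3,4,6,7}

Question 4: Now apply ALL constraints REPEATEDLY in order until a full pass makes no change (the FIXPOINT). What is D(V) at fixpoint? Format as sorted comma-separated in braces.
pass 0 (initial): D(V)={3,4,6,7}
pass 1: V {3,4,6,7}->{4,6,7}; W {2,3,4,7}->{2,3,4}
pass 2: no change
Fixpoint after 2 passes: D(V) = {4,6,7}

Answer: {4,6,7}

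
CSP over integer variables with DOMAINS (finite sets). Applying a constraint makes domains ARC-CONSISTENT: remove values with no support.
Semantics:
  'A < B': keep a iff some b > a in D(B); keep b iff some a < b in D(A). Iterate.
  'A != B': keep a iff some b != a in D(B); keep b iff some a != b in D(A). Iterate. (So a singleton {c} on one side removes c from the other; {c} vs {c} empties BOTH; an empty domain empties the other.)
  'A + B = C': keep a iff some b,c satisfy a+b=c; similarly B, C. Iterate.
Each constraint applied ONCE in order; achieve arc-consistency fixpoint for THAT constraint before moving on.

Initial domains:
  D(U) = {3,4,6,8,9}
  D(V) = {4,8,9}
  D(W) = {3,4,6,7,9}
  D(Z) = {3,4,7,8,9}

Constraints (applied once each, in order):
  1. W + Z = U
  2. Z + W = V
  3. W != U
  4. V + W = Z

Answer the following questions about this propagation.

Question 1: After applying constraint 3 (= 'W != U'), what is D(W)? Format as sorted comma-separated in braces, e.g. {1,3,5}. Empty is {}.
Answer: {4,6}

Derivation:
Constraint 1 (W + Z = U) on D(W)={3,4,6,7,9} D(Z)={3,4,7,8,9} D(U)={3,4,6,8,9}: W {3,4,6,7,9}->{3,4,6}; Z {3,4,7,8,9}->{3,4}; U {3,4,6,8,9}->{6,8,9}
Constraint 2 (Z + W = V) on D(Z)={3,4} D(W)={3,4,6} D(V)={4,8,9}: W {3,4,6}->{4,6}; V {4,8,9}->{8,9}
Constraint 3 (W != U) on D(W)={4,6} D(U)={6,8,9}: no change
So after constraint 3: D(W) = {4,6}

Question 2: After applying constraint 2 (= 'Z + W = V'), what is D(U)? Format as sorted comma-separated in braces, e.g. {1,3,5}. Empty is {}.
Constraint 1 (W + Z = U) on D(W)={3,4,6,7,9} D(Z)={3,4,7,8,9} D(U)={3,4,6,8,9}: W {3,4,6,7,9}->{3,4,6}; Z {3,4,7,8,9}->{3,4}; U {3,4,6,8,9}->{6,8,9}
Constraint 2 (Z + W = V) on D(Z)={3,4} D(W)={3,4,6} D(V)={4,8,9}: W {3,4,6}->{4,6}; V {4,8,9}->{8,9}
So after constraint 2: D(U) = {6,8,9}

Answer: {6,8,9}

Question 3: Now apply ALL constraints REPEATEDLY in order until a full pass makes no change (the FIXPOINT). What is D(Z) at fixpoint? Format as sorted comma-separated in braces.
Answer: {}

Derivation:
pass 0 (initial): D(Z)={3,4,7,8,9}
pass 1: U {3,4,6,8,9}->{6,8,9}; V {4,8,9}->{}; W {3,4,6,7,9}->{}; Z {3,4,7,8,9}->{}
pass 2: U {6,8,9}->{}
pass 3: no change
Fixpoint after 3 passes: D(Z) = {}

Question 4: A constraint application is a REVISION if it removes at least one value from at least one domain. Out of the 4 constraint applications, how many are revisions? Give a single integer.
Answer: 3

Derivation:
Constraint 1 (W + Z = U) on D(W)={3,4,6,7,9} D(Z)={3,4,7,8,9} D(U)={3,4,6,8,9}: W {3,4,6,7,9}->{3,4,6}; Z {3,4,7,8,9}->{3,4}; U {3,4,6,8,9}->{6,8,9} => REVISION
Constraint 2 (Z + W = V) on D(Z)={3,4} D(W)={3,4,6} D(V)={4,8,9}: W {3,4,6}->{4,6}; V {4,8,9}->{8,9} => REVISION
Constraint 3 (W != U) on D(W)={4,6} D(U)={6,8,9}: no change => not a revision
Constraint 4 (V + W = Z) on D(V)={8,9} D(W)={4,6} D(Z)={3,4}: V {8,9}->{}; W {4,6}->{}; Z {3,4}->{} => REVISION
Total revisions = 3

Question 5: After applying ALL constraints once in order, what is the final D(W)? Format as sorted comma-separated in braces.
Constraint 1 (W + Z = U) on D(W)={3,4,6,7,9} D(Z)={3,4,7,8,9} D(U)={3,4,6,8,9}: W {3,4,6,7,9}->{3,4,6}; Z {3,4,7,8,9}->{3,4}; U {3,4,6,8,9}->{6,8,9}
Constraint 2 (Z + W = V) on D(Z)={3,4} D(W)={3,4,6} D(V)={4,8,9}: W {3,4,6}->{4,6}; V {4,8,9}->{8,9}
Constraint 3 (W != U) on D(W)={4,6} D(U)={6,8,9}: no change
Constraint 4 (V + W = Z) on D(V)={8,9} D(W)={4,6} D(Z)={3,4}: V {8,9}->{}; W {4,6}->{}; Z {3,4}->{}
So after all 4 constraints: D(W) = {}

Answer: {}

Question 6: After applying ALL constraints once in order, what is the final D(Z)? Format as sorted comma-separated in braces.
Constraint 1 (W + Z = U) on D(W)={3,4,6,7,9} D(Z)={3,4,7,8,9} D(U)={3,4,6,8,9}: W {3,4,6,7,9}->{3,4,6}; Z {3,4,7,8,9}->{3,4}; U {3,4,6,8,9}->{6,8,9}
Constraint 2 (Z + W = V) on D(Z)={3,4} D(W)={3,4,6} D(V)={4,8,9}: W {3,4,6}->{4,6}; V {4,8,9}->{8,9}
Constraint 3 (W != U) on D(W)={4,6} D(U)={6,8,9}: no change
Constraint 4 (V + W = Z) on D(V)={8,9} D(W)={4,6} D(Z)={3,4}: V {8,9}->{}; W {4,6}->{}; Z {3,4}->{}
So after all 4 constraints: D(Z) = {}

Answer: {}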